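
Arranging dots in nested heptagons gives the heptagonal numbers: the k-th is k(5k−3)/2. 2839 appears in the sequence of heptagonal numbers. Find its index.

34

Set n(5n−3)/2 = 2839, giving 5n² − 3n − 5678 = 0.
The discriminant is 9 + 40·2839 = 113569, and √113569 = 337.
So n = (3 + 337) / 10 = 340/10 = 34.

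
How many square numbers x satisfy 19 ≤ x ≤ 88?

The n-th square number is n².
Smallest index with value ≥ 19: n = 5 (giving 25).
Largest index with value ≤ 88: n = 9 (giving 81).
Indices 5 through 9: 5 terms.

5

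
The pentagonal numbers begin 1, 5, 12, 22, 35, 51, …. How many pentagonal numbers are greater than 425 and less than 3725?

The n-th pentagonal number is n(3n−1)/2.
Smallest index with value > 425: n = 18 (giving 477).
Largest index with value < 3725: n = 49 (giving 3577).
Indices 18 through 49: 32 terms.

32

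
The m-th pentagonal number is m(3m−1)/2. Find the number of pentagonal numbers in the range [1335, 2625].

The n-th pentagonal number is n(3n−1)/2.
Smallest index with value ≥ 1335: n = 30 (giving 1335).
Largest index with value ≤ 2625: n = 42 (giving 2625).
Indices 30 through 42: 13 terms.

13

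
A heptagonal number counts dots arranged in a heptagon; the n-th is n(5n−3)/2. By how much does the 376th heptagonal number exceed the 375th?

Consecutive heptagonal numbers differ by 5n − 4: here 5·376 − 4 = 1876.

1876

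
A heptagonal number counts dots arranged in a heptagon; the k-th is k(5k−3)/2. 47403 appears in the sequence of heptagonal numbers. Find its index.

138

Set n(5n−3)/2 = 47403, giving 5n² − 3n − 94806 = 0.
The discriminant is 9 + 40·47403 = 1896129, and √1896129 = 1377.
So n = (3 + 1377) / 10 = 1380/10 = 138.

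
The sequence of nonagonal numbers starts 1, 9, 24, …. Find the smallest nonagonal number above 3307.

3504

Solve n(7n−5)/2 > 3307 for integer n.
The largest n with value ≤ 3307 is 31 (since 3286 ≤ 3307 < 3504), so the first above is n = 32, value 3504.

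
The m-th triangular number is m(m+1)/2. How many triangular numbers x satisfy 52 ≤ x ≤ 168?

8

The n-th triangular number is n(n+1)/2.
Smallest index with value ≥ 52: n = 10 (giving 55).
Largest index with value ≤ 168: n = 17 (giving 153).
Indices 10 through 17: 8 terms.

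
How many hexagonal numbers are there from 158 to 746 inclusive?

10

The n-th hexagonal number is n(2n−1).
Smallest index with value ≥ 158: n = 10 (giving 190).
Largest index with value ≤ 746: n = 19 (giving 703).
Indices 10 through 19: 10 terms.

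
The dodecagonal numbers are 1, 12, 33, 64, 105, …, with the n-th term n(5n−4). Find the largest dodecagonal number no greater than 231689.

Solve n(5n−4) ≤ 231689 for integer n.
n = 215 gives 230265 ≤ 231689, while n = 216 gives 232416 > 231689; so the answer is 230265.

230265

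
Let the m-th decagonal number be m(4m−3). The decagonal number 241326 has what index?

Set n(4n−3) = 241326, giving 4n² − 3n − 241326 = 0.
The discriminant is 9 + 16·241326 = 3861225, and √3861225 = 1965.
So n = (3 + 1965) / 8 = 1968/8 = 246.

246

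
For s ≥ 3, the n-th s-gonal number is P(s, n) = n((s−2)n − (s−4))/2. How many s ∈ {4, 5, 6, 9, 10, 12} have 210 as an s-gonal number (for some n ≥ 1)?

s = 4: P(4, 14) = 196 and P(4, 15) = 225; 210 is not s-gonal.
s = 5: P(5, 12) = 210. ✓
s = 6: P(6, 10) = 190 and P(6, 11) = 231; 210 is not s-gonal.
s = 9: P(9, 8) = 204 and P(9, 9) = 261; 210 is not s-gonal.
s = 10: P(10, 7) = 175 and P(10, 8) = 232; 210 is not s-gonal.
s = 12: P(12, 6) = 156 and P(12, 7) = 217; 210 is not s-gonal.
Hits: s ∈ {5} → 1.

1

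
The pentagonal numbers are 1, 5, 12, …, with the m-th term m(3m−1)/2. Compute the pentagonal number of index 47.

3290

The 47th pentagonal number is n(3n−1)/2 with n = 47.
47·(3·47 − 1)/2 = 47·140/2 = 47·70 = 3290.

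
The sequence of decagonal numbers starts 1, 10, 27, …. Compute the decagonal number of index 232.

232·(4·232 − 3) = 232·925 = 214600.

214600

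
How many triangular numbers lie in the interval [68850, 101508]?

80

The n-th triangular number is n(n+1)/2.
Smallest index with value ≥ 68850: n = 371 (giving 69006).
Largest index with value ≤ 101508: n = 450 (giving 101475).
Indices 371 through 450: 80 terms.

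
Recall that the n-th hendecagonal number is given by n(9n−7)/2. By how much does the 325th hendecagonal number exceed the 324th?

Consecutive hendecagonal numbers differ by 9n − 8: here 9·325 − 8 = 2917.

2917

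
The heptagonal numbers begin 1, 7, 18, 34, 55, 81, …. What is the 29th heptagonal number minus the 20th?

1089

29·(5·29 − 3)/2 = 2059 and 20·(5·20 − 3)/2 = 970.
Difference: 2059 − 970 = 1089.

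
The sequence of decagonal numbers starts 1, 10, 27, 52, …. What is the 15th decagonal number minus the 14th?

Consecutive decagonal numbers differ by 8n − 7: here 8·15 − 7 = 113.

113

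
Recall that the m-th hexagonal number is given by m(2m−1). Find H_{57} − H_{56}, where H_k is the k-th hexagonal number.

225

Consecutive hexagonal numbers differ by 4n − 3: here 4·57 − 3 = 225.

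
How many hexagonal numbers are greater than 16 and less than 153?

5

The n-th hexagonal number is n(2n−1).
Smallest index with value > 16: n = 4 (giving 28).
Largest index with value < 153: n = 8 (giving 120).
Indices 4 through 8: 5 terms.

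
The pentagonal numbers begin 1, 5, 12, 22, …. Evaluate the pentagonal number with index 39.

The 39th pentagonal number is n(3n−1)/2 with n = 39.
39·(3·39 − 1)/2 = 39·116/2 = 39·58 = 2262.

2262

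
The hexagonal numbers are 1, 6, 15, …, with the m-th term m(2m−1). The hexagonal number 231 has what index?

11

Set n(2n−1) = 231, giving 2n² − n − 231 = 0.
So n = (1 + 43) / 4 = 44/4 = 11.
Check: 11·(2·11 − 1) = 231. ✓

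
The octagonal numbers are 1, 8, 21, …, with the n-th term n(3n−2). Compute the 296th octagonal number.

262256

The 296th octagonal number is n(3n−2) with n = 296.
296·(3·296 − 2) = 296·886 = 262256.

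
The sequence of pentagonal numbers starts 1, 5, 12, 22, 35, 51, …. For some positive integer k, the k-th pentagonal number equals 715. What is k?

22

Set n(3n−1)/2 = 715, giving 3n² − n − 1430 = 0.
The discriminant is 1 + 24·715 = 17161, and √17161 = 131.
So n = (1 + 131) / 6 = 132/6 = 22.
Check: 22·(3·22 − 1)/2 = 715. ✓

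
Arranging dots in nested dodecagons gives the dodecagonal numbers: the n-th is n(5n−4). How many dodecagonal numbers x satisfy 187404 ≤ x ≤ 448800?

107

The n-th dodecagonal number is n(5n−4).
Smallest index with value ≥ 187404: n = 194 (giving 187404).
Largest index with value ≤ 448800: n = 300 (giving 448800).
Indices 194 through 300: 107 terms.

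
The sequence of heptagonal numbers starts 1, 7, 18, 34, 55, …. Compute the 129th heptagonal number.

The 129th heptagonal number is n(5n−3)/2 with n = 129.
129·(5·129 − 3)/2 = 129·642/2 = 129·321 = 41409.

41409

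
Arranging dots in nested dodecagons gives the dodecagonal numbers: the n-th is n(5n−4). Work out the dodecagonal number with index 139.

The 139th dodecagonal number is n(5n−4) with n = 139.
139·(5·139 − 4) = 139·691 = 96049.

96049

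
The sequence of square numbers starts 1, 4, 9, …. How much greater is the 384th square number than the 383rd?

n² − (n−1)² = 2n − 1, so 384² − 383² = 2·384 − 1 = 767.

767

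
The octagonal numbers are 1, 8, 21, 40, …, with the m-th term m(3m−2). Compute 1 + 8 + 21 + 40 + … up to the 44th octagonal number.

86130

Σ i(3i−2) = 3Σi² − 2Σi over i = 1..44.
Σi = 990 and Σi² = 29370.
3·29370 − 2·990 = 86130.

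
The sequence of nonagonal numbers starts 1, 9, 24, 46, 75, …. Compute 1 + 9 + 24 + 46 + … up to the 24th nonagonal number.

16400

Σ i(7i−5)/2 = (7Σi² − 5Σi) / 2 over i = 1..24.
Σi = 300 and Σi² = 4900.
(7·4900 − 5·300) / 2 = 32800/2 = 16400.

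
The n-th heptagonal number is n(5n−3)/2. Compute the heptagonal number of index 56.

The 56th heptagonal number is n(5n−3)/2 with n = 56.
56·(5·56 − 3)/2 = 56·277/2 = 7756.

7756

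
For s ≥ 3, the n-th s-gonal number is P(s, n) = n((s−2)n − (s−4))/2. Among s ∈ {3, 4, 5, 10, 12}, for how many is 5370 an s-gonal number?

1

s = 3: P(3, 103) = 5356 and P(3, 104) = 5460; 5370 is not s-gonal.
s = 4: P(4, 73) = 5329 and P(4, 74) = 5476; 5370 is not s-gonal.
s = 5: P(5, 60) = 5370. ✓
s = 10: P(10, 37) = 5365 and P(10, 38) = 5662; 5370 is not s-gonal.
s = 12: P(12, 33) = 5313 and P(12, 34) = 5644; 5370 is not s-gonal.
Hits: s ∈ {5} → 1.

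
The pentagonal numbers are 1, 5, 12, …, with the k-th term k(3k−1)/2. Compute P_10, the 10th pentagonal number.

The 10th pentagonal number is n(3n−1)/2 with n = 10.
10·(3·10 − 1)/2 = 10·29/2 = 145.

145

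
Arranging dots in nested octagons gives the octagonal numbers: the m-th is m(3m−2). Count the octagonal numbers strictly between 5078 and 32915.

64

The n-th octagonal number is n(3n−2).
Smallest index with value > 5078: n = 42 (giving 5208).
Largest index with value < 32915: n = 105 (giving 32865).
Indices 42 through 105: 64 terms.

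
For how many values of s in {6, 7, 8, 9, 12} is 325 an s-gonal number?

s = 6: P(6, 13) = 325. ✓
s = 7: P(7, 11) = 286 and P(7, 12) = 342; 325 is not s-gonal.
s = 8: P(8, 10) = 280 and P(8, 11) = 341; 325 is not s-gonal.
s = 9: P(9, 10) = 325. ✓
s = 12: P(12, 8) = 288 and P(12, 9) = 369; 325 is not s-gonal.
Hits: s ∈ {6, 9} → 2.

2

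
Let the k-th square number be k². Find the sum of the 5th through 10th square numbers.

Σ_{i=5}^{10} i² = 385 − 30 = 355.

355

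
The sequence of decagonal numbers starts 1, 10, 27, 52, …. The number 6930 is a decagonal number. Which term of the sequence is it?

Set n(4n−3) = 6930, giving 4n² − 3n − 6930 = 0.
The discriminant is 9 + 16·6930 = 110889, and √110889 = 333.
So n = (3 + 333) / 8 = 336/8 = 42.

42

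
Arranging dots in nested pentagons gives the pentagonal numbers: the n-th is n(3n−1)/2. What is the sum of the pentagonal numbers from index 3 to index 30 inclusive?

13944

Σ i(3i−1)/2 = (3Σi² − Σi) / 2 over i = 3..30.
Σi = 465 − 3 = 462 and Σi² = 9455 − 5 = 9450.
(3·9450 − 1·462) / 2 = 27888/2 = 13944.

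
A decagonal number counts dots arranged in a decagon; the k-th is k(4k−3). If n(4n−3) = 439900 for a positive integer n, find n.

Set n(4n−3) = 439900, giving 4n² − 3n − 439900 = 0.
The discriminant is 9 + 16·439900 = 7038409, and √7038409 = 2653.
So n = (3 + 2653) / 8 = 2656/8 = 332.

332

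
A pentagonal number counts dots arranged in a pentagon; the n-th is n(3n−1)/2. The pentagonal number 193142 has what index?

Set n(3n−1)/2 = 193142, giving 3n² − n − 386284 = 0.
The discriminant is 1 + 24·193142 = 4635409, and √4635409 = 2153.
So n = (1 + 2153) / 6 = 2154/6 = 359.
Check: 359·(3·359 − 1)/2 = 193142. ✓

359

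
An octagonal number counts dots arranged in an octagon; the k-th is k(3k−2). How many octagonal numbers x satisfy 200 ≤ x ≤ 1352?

The n-th octagonal number is n(3n−2).
Smallest index with value ≥ 200: n = 9 (giving 225).
Largest index with value ≤ 1352: n = 21 (giving 1281).
Indices 9 through 21: 13 terms.

13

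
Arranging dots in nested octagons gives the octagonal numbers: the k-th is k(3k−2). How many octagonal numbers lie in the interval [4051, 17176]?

39

The n-th octagonal number is n(3n−2).
Smallest index with value ≥ 4051: n = 38 (giving 4256).
Largest index with value ≤ 17176: n = 76 (giving 17176).
Indices 38 through 76: 39 terms.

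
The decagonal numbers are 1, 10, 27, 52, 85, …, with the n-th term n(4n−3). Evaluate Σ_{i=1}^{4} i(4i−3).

90

Σ i(4i−3) = 4Σi² − 3Σi over i = 1..4.
Σi = 10 and Σi² = 30.
4·30 − 3·10 = 90.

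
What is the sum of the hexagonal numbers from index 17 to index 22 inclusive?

4481

Σ i(2i−1) = 2Σi² − Σi over i = 17..22.
Σi = 253 − 136 = 117 and Σi² = 3795 − 1496 = 2299.
2·2299 − 1·117 = 4481.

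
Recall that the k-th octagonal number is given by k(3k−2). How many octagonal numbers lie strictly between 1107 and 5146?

22

The n-th octagonal number is n(3n−2).
Smallest index with value > 1107: n = 20 (giving 1160).
Largest index with value < 5146: n = 41 (giving 4961).
Indices 20 through 41: 22 terms.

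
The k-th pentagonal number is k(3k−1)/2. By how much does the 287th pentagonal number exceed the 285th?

287·(3·287 − 1)/2 = 123410 and 285·(3·285 − 1)/2 = 121695.
Difference: 123410 − 121695 = 1715.

1715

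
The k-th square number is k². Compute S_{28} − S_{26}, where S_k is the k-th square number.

108

28² = 784 and 26² = 676.
Difference: 784 − 676 = 108.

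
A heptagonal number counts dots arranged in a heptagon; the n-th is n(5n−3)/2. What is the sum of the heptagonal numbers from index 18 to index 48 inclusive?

Σ i(5i−3)/2 = (5Σi² − 3Σi) / 2 over i = 18..48.
Σi = 1176 − 153 = 1023 and Σi² = 38024 − 1785 = 36239.
(5·36239 − 3·1023) / 2 = 178126/2 = 89063.

89063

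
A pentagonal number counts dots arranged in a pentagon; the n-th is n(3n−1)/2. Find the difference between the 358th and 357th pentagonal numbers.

1072

Consecutive pentagonal numbers differ by 3n − 2: here 3·358 − 2 = 1072.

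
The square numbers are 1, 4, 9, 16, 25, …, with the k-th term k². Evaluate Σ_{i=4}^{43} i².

Σ_{i=4}^{43} i² = 27434 − 14 = 27420.

27420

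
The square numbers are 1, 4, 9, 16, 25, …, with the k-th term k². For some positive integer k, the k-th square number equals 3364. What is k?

We need n² = 3364, so n = √3364 = 58.

58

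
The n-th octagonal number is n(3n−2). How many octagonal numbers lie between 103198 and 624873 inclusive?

The n-th octagonal number is n(3n−2).
Smallest index with value ≥ 103198: n = 186 (giving 103416).
Largest index with value ≤ 624873: n = 456 (giving 622896).
Indices 186 through 456: 271 terms.

271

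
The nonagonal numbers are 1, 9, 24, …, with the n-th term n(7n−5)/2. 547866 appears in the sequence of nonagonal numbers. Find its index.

396

Set n(7n−5)/2 = 547866, giving 7n² − 5n − 1095732 = 0.
The discriminant is 25 + 56·547866 = 30680521, and √30680521 = 5539.
So n = (5 + 5539) / 14 = 5544/14 = 396.
Check: 396·(7·396 − 5)/2 = 547866. ✓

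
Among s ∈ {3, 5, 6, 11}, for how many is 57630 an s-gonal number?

2

s = 3: P(3, 339) = 57630. ✓
s = 5: P(5, 196) = 57526 and P(5, 197) = 58115; 57630 is not s-gonal.
s = 6: P(6, 170) = 57630. ✓
s = 11: P(11, 113) = 57065 and P(11, 114) = 58083; 57630 is not s-gonal.
Hits: s ∈ {3, 6} → 2.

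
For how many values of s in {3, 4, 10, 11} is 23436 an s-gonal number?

s = 3: P(3, 216) = 23436. ✓
s = 4: P(4, 153) = 23409 and P(4, 154) = 23716; 23436 is not s-gonal.
s = 10: P(10, 76) = 22876 and P(10, 77) = 23485; 23436 is not s-gonal.
s = 11: P(11, 72) = 23076 and P(11, 73) = 23725; 23436 is not s-gonal.
Hits: s ∈ {3} → 1.

1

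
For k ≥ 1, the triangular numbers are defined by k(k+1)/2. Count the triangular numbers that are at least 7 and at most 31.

The n-th triangular number is n(n+1)/2.
Smallest index with value ≥ 7: n = 4 (giving 10).
Largest index with value ≤ 31: n = 7 (giving 28).
Indices 4 through 7: 4 terms.

4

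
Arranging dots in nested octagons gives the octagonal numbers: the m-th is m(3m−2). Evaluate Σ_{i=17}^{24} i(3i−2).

Σ i(3i−2) = 3Σi² − 2Σi over i = 17..24.
Σi = 300 − 136 = 164 and Σi² = 4900 − 1496 = 3404.
3·3404 − 2·164 = 9884.

9884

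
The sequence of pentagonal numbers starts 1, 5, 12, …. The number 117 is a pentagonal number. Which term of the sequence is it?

Set n(3n−1)/2 = 117, giving 3n² − n − 234 = 0.
The discriminant is 1 + 24·117 = 2809, and √2809 = 53.
So n = (1 + 53) / 6 = 54/6 = 9.

9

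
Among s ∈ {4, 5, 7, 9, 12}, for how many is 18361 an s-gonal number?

s = 4: P(4, 135) = 18225 and P(4, 136) = 18496; 18361 is not s-gonal.
s = 5: P(5, 110) = 18095 and P(5, 111) = 18426; 18361 is not s-gonal.
s = 7: P(7, 86) = 18361. ✓
s = 9: P(9, 72) = 17964 and P(9, 73) = 18469; 18361 is not s-gonal.
s = 12: P(12, 61) = 18361. ✓
Hits: s ∈ {7, 12} → 2.

2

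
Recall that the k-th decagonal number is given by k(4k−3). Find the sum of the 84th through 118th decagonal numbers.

Σ i(4i−3) = 4Σi² − 3Σi over i = 84..118.
Σi = 7021 − 3486 = 3535 and Σi² = 554659 − 194054 = 360605.
4·360605 − 3·3535 = 1431815.

1431815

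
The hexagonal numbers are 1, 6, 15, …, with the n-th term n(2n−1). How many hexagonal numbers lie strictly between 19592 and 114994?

141

The n-th hexagonal number is n(2n−1).
Smallest index with value > 19592: n = 100 (giving 19900).
Largest index with value < 114994: n = 240 (giving 114960).
Indices 100 through 240: 141 terms.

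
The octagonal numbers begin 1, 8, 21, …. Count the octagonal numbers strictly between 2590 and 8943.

25

The n-th octagonal number is n(3n−2).
Smallest index with value > 2590: n = 30 (giving 2640).
Largest index with value < 8943: n = 54 (giving 8640).
Indices 30 through 54: 25 terms.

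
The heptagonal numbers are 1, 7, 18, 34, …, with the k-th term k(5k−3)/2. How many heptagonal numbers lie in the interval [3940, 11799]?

30

The n-th heptagonal number is n(5n−3)/2.
Smallest index with value ≥ 3940: n = 40 (giving 3940).
Largest index with value ≤ 11799: n = 69 (giving 11799).
Indices 40 through 69: 30 terms.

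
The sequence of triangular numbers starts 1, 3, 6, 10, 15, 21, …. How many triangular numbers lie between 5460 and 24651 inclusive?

118

The n-th triangular number is n(n+1)/2.
Smallest index with value ≥ 5460: n = 104 (giving 5460).
Largest index with value ≤ 24651: n = 221 (giving 24531).
Indices 104 through 221: 118 terms.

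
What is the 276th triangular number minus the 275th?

276

Consecutive triangular numbers differ by n: T_{276} − T_{275} = 276.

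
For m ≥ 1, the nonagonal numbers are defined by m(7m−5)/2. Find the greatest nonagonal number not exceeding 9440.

9334

Solve n(7n−5)/2 ≤ 9440 for integer n.
n = 52 gives 9334 ≤ 9440, while n = 53 gives 9699 > 9440; so the answer is 9334.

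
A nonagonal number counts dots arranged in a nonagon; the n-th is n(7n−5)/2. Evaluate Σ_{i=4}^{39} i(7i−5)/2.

69906

Σ i(7i−5)/2 = (7Σi² − 5Σi) / 2 over i = 4..39.
Σi = 780 − 6 = 774 and Σi² = 20540 − 14 = 20526.
(7·20526 − 5·774) / 2 = 139812/2 = 69906.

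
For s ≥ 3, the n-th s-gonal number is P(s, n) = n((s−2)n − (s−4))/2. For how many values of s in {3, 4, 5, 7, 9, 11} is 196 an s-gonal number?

s = 3: P(3, 19) = 190 and P(3, 20) = 210; 196 is not s-gonal.
s = 4: P(4, 14) = 196. ✓
s = 5: P(5, 11) = 176 and P(5, 12) = 210; 196 is not s-gonal.
s = 7: P(7, 9) = 189 and P(7, 10) = 235; 196 is not s-gonal.
s = 9: P(9, 7) = 154 and P(9, 8) = 204; 196 is not s-gonal.
s = 11: P(11, 7) = 196. ✓
Hits: s ∈ {4, 11} → 2.

2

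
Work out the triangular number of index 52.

The 52nd triangular number is n(n+1)/2 with n = 52.
52·53/2 = 2756/2 = 1378.

1378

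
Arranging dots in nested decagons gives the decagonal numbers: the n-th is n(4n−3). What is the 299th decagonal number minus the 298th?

Consecutive decagonal numbers differ by 8n − 7: here 8·299 − 7 = 2385.

2385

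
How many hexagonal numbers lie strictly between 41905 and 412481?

The n-th hexagonal number is n(2n−1).
Smallest index with value > 41905: n = 146 (giving 42486).
Largest index with value < 412481: n = 454 (giving 411778).
Indices 146 through 454: 309 terms.

309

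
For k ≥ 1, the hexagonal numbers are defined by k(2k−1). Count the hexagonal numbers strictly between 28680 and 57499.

49

The n-th hexagonal number is n(2n−1).
Smallest index with value > 28680: n = 121 (giving 29161).
Largest index with value < 57499: n = 169 (giving 56953).
Indices 121 through 169: 49 terms.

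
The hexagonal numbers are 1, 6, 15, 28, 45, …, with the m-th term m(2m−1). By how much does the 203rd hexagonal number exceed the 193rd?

203·(2·203 − 1) = 82215 and 193·(2·193 − 1) = 74305.
Difference: 82215 − 74305 = 7910.

7910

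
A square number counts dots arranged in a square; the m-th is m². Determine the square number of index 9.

81

The 9th square number is n² with n = 9.
9² = 81.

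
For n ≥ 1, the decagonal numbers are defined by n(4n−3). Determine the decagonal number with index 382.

The 382nd decagonal number is n(4n−3) with n = 382.
382·(4·382 − 3) = 382·1525 = 582550.

582550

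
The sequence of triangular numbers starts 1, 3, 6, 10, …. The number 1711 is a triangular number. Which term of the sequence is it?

58

Set n(n+1)/2 = 1711, giving n² + n − 3422 = 0.
The discriminant is 1 + 8·1711 = 13689, and √13689 = 117.
So n = (-1 + 117) / 2 = 116/2 = 58.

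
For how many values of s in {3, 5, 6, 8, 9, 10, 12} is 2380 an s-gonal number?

s = 3: P(3, 68) = 2346 and P(3, 69) = 2415; 2380 is not s-gonal.
s = 5: P(5, 40) = 2380. ✓
s = 6: P(6, 34) = 2278 and P(6, 35) = 2415; 2380 is not s-gonal.
s = 8: P(8, 28) = 2296 and P(8, 29) = 2465; 2380 is not s-gonal.
s = 9: P(9, 26) = 2301 and P(9, 27) = 2484; 2380 is not s-gonal.
s = 10: P(10, 24) = 2232 and P(10, 25) = 2425; 2380 is not s-gonal.
s = 12: P(12, 22) = 2332 and P(12, 23) = 2553; 2380 is not s-gonal.
Hits: s ∈ {5} → 1.

1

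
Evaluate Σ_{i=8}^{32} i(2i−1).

Σ i(2i−1) = 2Σi² − Σi over i = 8..32.
Σi = 528 − 28 = 500 and Σi² = 11440 − 140 = 11300.
2·11300 − 1·500 = 22100.

22100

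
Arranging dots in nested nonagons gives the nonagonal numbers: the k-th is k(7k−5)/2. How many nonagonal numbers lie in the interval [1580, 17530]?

50

The n-th nonagonal number is n(7n−5)/2.
Smallest index with value ≥ 1580: n = 22 (giving 1639).
Largest index with value ≤ 17530: n = 71 (giving 17466).
Indices 22 through 71: 50 terms.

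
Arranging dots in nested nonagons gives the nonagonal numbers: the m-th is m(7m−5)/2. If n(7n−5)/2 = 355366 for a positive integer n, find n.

Set n(7n−5)/2 = 355366, giving 7n² − 5n − 710732 = 0.
So n = (5 + 4461) / 14 = 4466/14 = 319.

319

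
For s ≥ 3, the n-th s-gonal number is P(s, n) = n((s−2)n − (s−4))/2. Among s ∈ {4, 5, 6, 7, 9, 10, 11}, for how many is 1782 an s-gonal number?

1

s = 4: P(4, 42) = 1764 and P(4, 43) = 1849; 1782 is not s-gonal.
s = 5: P(5, 34) = 1717 and P(5, 35) = 1820; 1782 is not s-gonal.
s = 6: P(6, 30) = 1770 and P(6, 31) = 1891; 1782 is not s-gonal.
s = 7: P(7, 27) = 1782. ✓
s = 9: P(9, 22) = 1639 and P(9, 23) = 1794; 1782 is not s-gonal.
s = 10: P(10, 21) = 1701 and P(10, 22) = 1870; 1782 is not s-gonal.
s = 11: P(11, 20) = 1730 and P(11, 21) = 1911; 1782 is not s-gonal.
Hits: s ∈ {7} → 1.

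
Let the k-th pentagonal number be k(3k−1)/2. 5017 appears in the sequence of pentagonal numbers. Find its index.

Set n(3n−1)/2 = 5017, giving 3n² − n − 10034 = 0.
The discriminant is 1 + 24·5017 = 120409, and √120409 = 347.
So n = (1 + 347) / 6 = 348/6 = 58.
Check: 58·(3·58 − 1)/2 = 5017. ✓

58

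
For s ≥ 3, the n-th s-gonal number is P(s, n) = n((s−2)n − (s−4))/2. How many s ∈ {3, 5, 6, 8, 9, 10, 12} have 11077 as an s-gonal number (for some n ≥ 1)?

1

s = 3: P(3, 148) = 11026 and P(3, 149) = 11175; 11077 is not s-gonal.
s = 5: P(5, 86) = 11051 and P(5, 87) = 11310; 11077 is not s-gonal.
s = 6: P(6, 74) = 10878 and P(6, 75) = 11175; 11077 is not s-gonal.
s = 8: P(8, 61) = 11041 and P(8, 62) = 11408; 11077 is not s-gonal.
s = 9: P(9, 56) = 10836 and P(9, 57) = 11229; 11077 is not s-gonal.
s = 10: P(10, 53) = 11077. ✓
s = 12: P(12, 47) = 10857 and P(12, 48) = 11328; 11077 is not s-gonal.
Hits: s ∈ {10} → 1.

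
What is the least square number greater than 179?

Solve n² > 179 for integer n.
The largest n with value ≤ 179 is 13 (since 169 ≤ 179 < 196), so the first above is n = 14, value 196.

196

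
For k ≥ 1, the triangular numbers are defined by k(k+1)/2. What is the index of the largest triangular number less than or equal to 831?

Solve n(n+1)/2 ≤ 831 for integer n.
n = 40 gives 820 ≤ 831, while n = 41 gives 861 > 831; so the answer is index 40.

40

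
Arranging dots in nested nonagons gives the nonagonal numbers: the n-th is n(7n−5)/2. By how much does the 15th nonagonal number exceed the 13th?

191

15·(7·15 − 5)/2 = 750 and 13·(7·13 − 5)/2 = 559.
Difference: 750 − 559 = 191.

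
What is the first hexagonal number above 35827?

36315

Solve n(2n−1) > 35827 for integer n.
The largest n with value ≤ 35827 is 134 (since 35778 ≤ 35827 < 36315), so the first above is n = 135, value 36315.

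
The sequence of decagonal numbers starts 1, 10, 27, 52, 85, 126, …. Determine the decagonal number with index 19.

1387

The 19th decagonal number is n(4n−3) with n = 19.
19·(4·19 − 3) = 19·73 = 1387.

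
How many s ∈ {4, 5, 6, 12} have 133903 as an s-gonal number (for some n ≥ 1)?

s = 4: P(4, 365) = 133225 and P(4, 366) = 133956; 133903 is not s-gonal.
s = 5: P(5, 298) = 133057 and P(5, 299) = 133952; 133903 is not s-gonal.
s = 6: P(6, 259) = 133903. ✓
s = 12: P(12, 164) = 133824 and P(12, 165) = 135465; 133903 is not s-gonal.
Hits: s ∈ {6} → 1.

1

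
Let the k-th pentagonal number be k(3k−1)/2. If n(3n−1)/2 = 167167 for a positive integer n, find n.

Set n(3n−1)/2 = 167167, giving 3n² − n − 334334 = 0.
So n = (1 + 2003) / 6 = 2004/6 = 334.

334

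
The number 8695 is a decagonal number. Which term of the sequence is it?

Set n(4n−3) = 8695, giving 4n² − 3n − 8695 = 0.
The discriminant is 9 + 16·8695 = 139129, and √139129 = 373.
So n = (3 + 373) / 8 = 376/8 = 47.

47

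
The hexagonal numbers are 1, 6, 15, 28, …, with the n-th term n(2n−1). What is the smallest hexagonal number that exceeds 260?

Solve n(2n−1) > 260 for integer n.
The largest n with value ≤ 260 is 11 (since 231 ≤ 260 < 276), so the first above is n = 12, value 276.

276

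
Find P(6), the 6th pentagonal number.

51

The 6th pentagonal number is n(3n−1)/2 with n = 6.
6·(3·6 − 1)/2 = 6·17/2 = 51.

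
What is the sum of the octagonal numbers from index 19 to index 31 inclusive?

Σ i(3i−2) = 3Σi² − 2Σi over i = 19..31.
Σi = 496 − 171 = 325 and Σi² = 10416 − 2109 = 8307.
3·8307 − 2·325 = 24271.

24271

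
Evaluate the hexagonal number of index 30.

The 30th hexagonal number is n(2n−1) with n = 30.
30·(2·30 − 1) = 30·59 = 1770.

1770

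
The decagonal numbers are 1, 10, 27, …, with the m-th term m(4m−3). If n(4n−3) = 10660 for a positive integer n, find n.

52

Set n(4n−3) = 10660, giving 4n² − 3n − 10660 = 0.
The discriminant is 9 + 16·10660 = 170569, and √170569 = 413.
So n = (3 + 413) / 8 = 416/8 = 52.
Check: 52·(4·52 − 3) = 10660. ✓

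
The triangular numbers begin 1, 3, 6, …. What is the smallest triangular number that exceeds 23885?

24090

Solve n(n+1)/2 > 23885 for integer n.
The largest n with value ≤ 23885 is 218 (since 23871 ≤ 23885 < 24090), so the first above is n = 219, value 24090.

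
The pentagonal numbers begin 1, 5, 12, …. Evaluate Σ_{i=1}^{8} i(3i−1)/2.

Σ i(3i−1)/2 = (3Σi² − Σi) / 2 over i = 1..8.
Σi = 36 and Σi² = 204.
(3·204 − 1·36) / 2 = 576/2 = 288.

288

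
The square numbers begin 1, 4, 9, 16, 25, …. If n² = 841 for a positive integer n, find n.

We need n² = 841, so n = √841 = 29.

29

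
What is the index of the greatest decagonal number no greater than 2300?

24

Solve n(4n−3) ≤ 2300 for integer n.
n = 24 gives 2232 ≤ 2300, while n = 25 gives 2425 > 2300; so the answer is index 24.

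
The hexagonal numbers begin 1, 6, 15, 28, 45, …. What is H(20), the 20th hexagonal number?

20·(2·20 − 1) = 20·39 = 780.

780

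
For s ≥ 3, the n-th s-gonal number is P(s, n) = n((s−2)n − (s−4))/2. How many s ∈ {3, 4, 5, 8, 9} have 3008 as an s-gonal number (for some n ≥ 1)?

1

s = 3: P(3, 77) = 3003 and P(3, 78) = 3081; 3008 is not s-gonal.
s = 4: P(4, 54) = 2916 and P(4, 55) = 3025; 3008 is not s-gonal.
s = 5: P(5, 44) = 2882 and P(5, 45) = 3015; 3008 is not s-gonal.
s = 8: P(8, 32) = 3008. ✓
s = 9: P(9, 29) = 2871 and P(9, 30) = 3075; 3008 is not s-gonal.
Hits: s ∈ {8} → 1.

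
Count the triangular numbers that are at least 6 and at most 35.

The n-th triangular number is n(n+1)/2.
Smallest index with value ≥ 6: n = 3 (giving 6).
Largest index with value ≤ 35: n = 7 (giving 28).
Indices 3 through 7: 5 terms.

5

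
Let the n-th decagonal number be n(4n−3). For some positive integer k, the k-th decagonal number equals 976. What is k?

16

Set n(4n−3) = 976, giving 4n² − 3n − 976 = 0.
The discriminant is 9 + 16·976 = 15625, and √15625 = 125.
So n = (3 + 125) / 8 = 128/8 = 16.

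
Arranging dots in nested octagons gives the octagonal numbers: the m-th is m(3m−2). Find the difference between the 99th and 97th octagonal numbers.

99·(3·99 − 2) = 29205 and 97·(3·97 − 2) = 28033.
Difference: 29205 − 28033 = 1172.

1172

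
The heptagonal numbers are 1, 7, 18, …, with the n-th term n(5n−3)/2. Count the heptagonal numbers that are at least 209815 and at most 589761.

The n-th heptagonal number is n(5n−3)/2.
Smallest index with value ≥ 209815: n = 290 (giving 209815).
Largest index with value ≤ 589761: n = 486 (giving 589761).
Indices 290 through 486: 197 terms.

197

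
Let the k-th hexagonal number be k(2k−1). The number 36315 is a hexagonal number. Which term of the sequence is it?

Set n(2n−1) = 36315, giving 2n² − n − 36315 = 0.
So n = (1 + 539) / 4 = 540/4 = 135.

135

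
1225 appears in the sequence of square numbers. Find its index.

We need n² = 1225, so n = √1225 = 35.

35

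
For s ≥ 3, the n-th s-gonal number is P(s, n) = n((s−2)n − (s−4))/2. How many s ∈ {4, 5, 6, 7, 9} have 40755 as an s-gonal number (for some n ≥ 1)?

s = 4: P(4, 201) = 40401 and P(4, 202) = 40804; 40755 is not s-gonal.
s = 5: P(5, 165) = 40755. ✓
s = 6: P(6, 143) = 40755. ✓
s = 7: P(7, 127) = 40132 and P(7, 128) = 40768; 40755 is not s-gonal.
s = 9: P(9, 108) = 40554 and P(9, 109) = 41311; 40755 is not s-gonal.
Hits: s ∈ {5, 6} → 2.

2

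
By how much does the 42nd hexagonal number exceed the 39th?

42·(2·42 − 1) = 3486 and 39·(2·39 − 1) = 3003.
Difference: 3486 − 3003 = 483.

483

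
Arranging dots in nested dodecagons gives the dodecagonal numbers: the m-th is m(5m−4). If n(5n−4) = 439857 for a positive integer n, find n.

Set n(5n−4) = 439857, giving 5n² − 4n − 439857 = 0.
The discriminant is 16 + 20·439857 = 8797156, and √8797156 = 2966.
So n = (4 + 2966) / 10 = 2970/10 = 297.

297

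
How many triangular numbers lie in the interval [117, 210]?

The n-th triangular number is n(n+1)/2.
Smallest index with value ≥ 117: n = 15 (giving 120).
Largest index with value ≤ 210: n = 20 (giving 210).
Indices 15 through 20: 6 terms.

6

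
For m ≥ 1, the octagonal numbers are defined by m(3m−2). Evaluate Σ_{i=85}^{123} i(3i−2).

Σ i(3i−2) = 3Σi² − 2Σi over i = 85..123.
Σi = 7626 − 3570 = 4056 and Σi² = 627874 − 201110 = 426764.
3·426764 − 2·4056 = 1272180.

1272180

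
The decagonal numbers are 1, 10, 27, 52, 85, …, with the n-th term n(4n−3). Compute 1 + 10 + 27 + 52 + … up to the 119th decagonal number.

2253860

Σ i(4i−3) = 4Σi² − 3Σi over i = 1..119.
Σi = 7140 and Σi² = 568820.
4·568820 − 3·7140 = 2253860.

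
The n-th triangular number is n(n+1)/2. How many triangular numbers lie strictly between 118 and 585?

The n-th triangular number is n(n+1)/2.
Smallest index with value > 118: n = 15 (giving 120).
Largest index with value < 585: n = 33 (giving 561).
Indices 15 through 33: 19 terms.

19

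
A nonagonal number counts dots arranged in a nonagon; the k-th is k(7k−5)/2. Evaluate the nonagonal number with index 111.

42846

111·(7·111 − 5)/2 = 111·772/2 = 111·386 = 42846.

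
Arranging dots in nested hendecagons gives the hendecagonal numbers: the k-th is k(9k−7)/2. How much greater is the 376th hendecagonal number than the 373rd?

376·(9·376 − 7)/2 = 634876 and 373·(9·373 − 7)/2 = 624775.
Difference: 634876 − 624775 = 10101.

10101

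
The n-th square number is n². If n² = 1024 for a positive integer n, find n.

32

We need n² = 1024, so n = √1024 = 32.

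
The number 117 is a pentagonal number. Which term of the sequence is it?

Set n(3n−1)/2 = 117, giving 3n² − n − 234 = 0.
The discriminant is 1 + 24·117 = 2809, and √2809 = 53.
So n = (1 + 53) / 6 = 54/6 = 9.

9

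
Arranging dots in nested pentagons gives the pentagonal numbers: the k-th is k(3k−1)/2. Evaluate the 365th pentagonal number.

The 365th pentagonal number is n(3n−1)/2 with n = 365.
365·(3·365 − 1)/2 = 365·1094/2 = 365·547 = 199655.

199655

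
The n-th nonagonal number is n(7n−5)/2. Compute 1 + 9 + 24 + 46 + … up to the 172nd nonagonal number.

5951200

Σ i(7i−5)/2 = (7Σi² − 5Σi) / 2 over i = 1..172.
Σi = 14878 and Σi² = 1710970.
(7·1710970 − 5·14878) / 2 = 11902400/2 = 5951200.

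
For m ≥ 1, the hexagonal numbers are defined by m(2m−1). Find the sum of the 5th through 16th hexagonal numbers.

2806

Σ i(2i−1) = 2Σi² − Σi over i = 5..16.
Σi = 136 − 10 = 126 and Σi² = 1496 − 30 = 1466.
2·1466 − 1·126 = 2806.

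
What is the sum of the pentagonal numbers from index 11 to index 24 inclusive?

Σ i(3i−1)/2 = (3Σi² − Σi) / 2 over i = 11..24.
Σi = 300 − 55 = 245 and Σi² = 4900 − 385 = 4515.
(3·4515 − 1·245) / 2 = 13300/2 = 6650.

6650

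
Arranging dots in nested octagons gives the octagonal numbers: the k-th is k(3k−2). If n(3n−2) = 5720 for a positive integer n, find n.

Set n(3n−2) = 5720, giving 3n² − 2n − 5720 = 0.
The discriminant is 4 + 12·5720 = 68644, and √68644 = 262.
So n = (2 + 262) / 6 = 264/6 = 44.

44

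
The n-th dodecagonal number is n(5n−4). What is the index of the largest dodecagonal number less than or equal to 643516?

Solve n(5n−4) ≤ 643516 for integer n.
n = 359 gives 642969 ≤ 643516, while n = 360 gives 646560 > 643516; so the answer is index 359.

359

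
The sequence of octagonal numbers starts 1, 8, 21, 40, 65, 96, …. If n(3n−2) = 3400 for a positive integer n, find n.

34

Set n(3n−2) = 3400, giving 3n² − 2n − 3400 = 0.
The discriminant is 4 + 12·3400 = 40804, and √40804 = 202.
So n = (2 + 202) / 6 = 204/6 = 34.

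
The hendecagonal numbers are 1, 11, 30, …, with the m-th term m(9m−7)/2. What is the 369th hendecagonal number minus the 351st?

369·(9·369 − 7)/2 = 611433 and 351·(9·351 − 7)/2 = 553176.
Difference: 611433 − 553176 = 58257.

58257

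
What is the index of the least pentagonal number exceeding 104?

Solve n(3n−1)/2 > 104 for integer n.
The largest n with value ≤ 104 is 8 (since 92 ≤ 104 < 117), so the first above is n = 9, value 117.

9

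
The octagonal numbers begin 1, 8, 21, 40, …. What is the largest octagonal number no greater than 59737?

59361

Solve n(3n−2) ≤ 59737 for integer n.
n = 141 gives 59361 ≤ 59737, while n = 142 gives 60208 > 59737; so the answer is 59361.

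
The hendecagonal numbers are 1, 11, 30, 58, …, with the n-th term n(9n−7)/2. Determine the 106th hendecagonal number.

The 106th hendecagonal number is n(9n−7)/2 with n = 106.
106·(9·106 − 7)/2 = 106·947/2 = 50191.

50191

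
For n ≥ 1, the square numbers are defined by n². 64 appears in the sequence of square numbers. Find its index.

We need n² = 64, so n = √64 = 8.

8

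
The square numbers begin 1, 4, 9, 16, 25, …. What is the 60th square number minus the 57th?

60² = 3600 and 57² = 3249.
Difference: 3600 − 3249 = 351.

351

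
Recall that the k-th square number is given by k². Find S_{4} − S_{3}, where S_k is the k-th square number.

7

n² − (n−1)² = 2n − 1, so 4² − 3² = 2·4 − 1 = 7.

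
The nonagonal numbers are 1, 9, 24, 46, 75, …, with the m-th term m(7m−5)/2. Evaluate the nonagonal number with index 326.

371151

The 326th nonagonal number is n(7n−5)/2 with n = 326.
326·(7·326 − 5)/2 = 326·2277/2 = 371151.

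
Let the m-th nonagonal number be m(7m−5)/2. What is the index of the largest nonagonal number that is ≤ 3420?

Solve n(7n−5)/2 ≤ 3420 for integer n.
n = 31 gives 3286 ≤ 3420, while n = 32 gives 3504 > 3420; so the answer is index 31.

31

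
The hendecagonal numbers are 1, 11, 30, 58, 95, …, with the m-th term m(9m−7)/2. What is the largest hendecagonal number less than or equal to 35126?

34540

Solve n(9n−7)/2 ≤ 35126 for integer n.
n = 88 gives 34540 ≤ 35126, while n = 89 gives 35333 > 35126; so the answer is 34540.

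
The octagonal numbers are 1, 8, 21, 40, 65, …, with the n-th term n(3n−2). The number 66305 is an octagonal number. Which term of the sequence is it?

149

Set n(3n−2) = 66305, giving 3n² − 2n − 66305 = 0.
The discriminant is 4 + 12·66305 = 795664, and √795664 = 892.
So n = (2 + 892) / 6 = 894/6 = 149.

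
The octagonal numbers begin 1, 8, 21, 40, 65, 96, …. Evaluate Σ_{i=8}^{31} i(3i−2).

Σ i(3i−2) = 3Σi² − 2Σi over i = 8..31.
Σi = 496 − 28 = 468 and Σi² = 10416 − 140 = 10276.
3·10276 − 2·468 = 29892.

29892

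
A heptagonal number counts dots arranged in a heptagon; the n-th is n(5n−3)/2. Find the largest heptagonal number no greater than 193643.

192793

Solve n(5n−3)/2 ≤ 193643 for integer n.
n = 278 gives 192793 ≤ 193643, while n = 279 gives 194184 > 193643; so the answer is 192793.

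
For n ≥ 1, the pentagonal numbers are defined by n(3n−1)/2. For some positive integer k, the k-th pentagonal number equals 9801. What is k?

81

Set n(3n−1)/2 = 9801, giving 3n² − n − 19602 = 0.
So n = (1 + 485) / 6 = 486/6 = 81.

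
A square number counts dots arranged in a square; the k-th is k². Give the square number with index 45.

45² = 2025.

2025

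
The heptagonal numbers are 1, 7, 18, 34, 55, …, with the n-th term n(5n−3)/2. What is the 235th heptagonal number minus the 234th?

Consecutive heptagonal numbers differ by 5n − 4: here 5·235 − 4 = 1171.

1171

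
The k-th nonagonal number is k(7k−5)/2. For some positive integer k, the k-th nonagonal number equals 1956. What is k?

24

Set n(7n−5)/2 = 1956, giving 7n² − 5n − 3912 = 0.
So n = (5 + 331) / 14 = 336/14 = 24.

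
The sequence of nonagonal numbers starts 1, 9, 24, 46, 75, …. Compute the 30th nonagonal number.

The 30th nonagonal number is n(7n−5)/2 with n = 30.
30·(7·30 − 5)/2 = 30·205/2 = 3075.

3075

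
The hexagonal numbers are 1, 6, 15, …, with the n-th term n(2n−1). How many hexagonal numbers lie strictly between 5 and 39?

3

The n-th hexagonal number is n(2n−1).
Smallest index with value > 5: n = 2 (giving 6).
Largest index with value < 39: n = 4 (giving 28).
Indices 2 through 4: 3 terms.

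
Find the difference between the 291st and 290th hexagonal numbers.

1161

Consecutive hexagonal numbers differ by 4n − 3: here 4·291 − 3 = 1161.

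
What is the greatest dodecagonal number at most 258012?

256737

Solve n(5n−4) ≤ 258012 for integer n.
n = 227 gives 256737 ≤ 258012, while n = 228 gives 259008 > 258012; so the answer is 256737.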